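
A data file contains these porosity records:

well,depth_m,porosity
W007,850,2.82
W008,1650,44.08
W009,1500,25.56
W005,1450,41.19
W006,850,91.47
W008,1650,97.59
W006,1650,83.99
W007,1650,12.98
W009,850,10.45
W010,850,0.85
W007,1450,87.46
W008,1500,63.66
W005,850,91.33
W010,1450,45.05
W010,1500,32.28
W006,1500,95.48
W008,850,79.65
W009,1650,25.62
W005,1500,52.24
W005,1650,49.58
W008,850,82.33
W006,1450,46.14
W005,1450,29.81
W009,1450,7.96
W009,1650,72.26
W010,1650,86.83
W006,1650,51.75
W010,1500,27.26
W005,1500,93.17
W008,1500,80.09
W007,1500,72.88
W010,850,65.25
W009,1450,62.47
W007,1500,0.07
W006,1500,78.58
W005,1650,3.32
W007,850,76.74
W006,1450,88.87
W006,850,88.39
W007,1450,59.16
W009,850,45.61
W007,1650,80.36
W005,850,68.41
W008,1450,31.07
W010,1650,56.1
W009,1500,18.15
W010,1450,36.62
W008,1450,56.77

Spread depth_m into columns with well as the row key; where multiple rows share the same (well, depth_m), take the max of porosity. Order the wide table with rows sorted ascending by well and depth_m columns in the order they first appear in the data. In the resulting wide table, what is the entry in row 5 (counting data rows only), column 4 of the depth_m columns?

62.47

With rows sorted ascending by well, row 5 is well=W009. depth_m columns in first-appearance order: 850, 1650, 1500, 1450; column 4 is 1450.
Long rows with well=W009, depth_m=1450: max(7.96, 62.47) = 62.47.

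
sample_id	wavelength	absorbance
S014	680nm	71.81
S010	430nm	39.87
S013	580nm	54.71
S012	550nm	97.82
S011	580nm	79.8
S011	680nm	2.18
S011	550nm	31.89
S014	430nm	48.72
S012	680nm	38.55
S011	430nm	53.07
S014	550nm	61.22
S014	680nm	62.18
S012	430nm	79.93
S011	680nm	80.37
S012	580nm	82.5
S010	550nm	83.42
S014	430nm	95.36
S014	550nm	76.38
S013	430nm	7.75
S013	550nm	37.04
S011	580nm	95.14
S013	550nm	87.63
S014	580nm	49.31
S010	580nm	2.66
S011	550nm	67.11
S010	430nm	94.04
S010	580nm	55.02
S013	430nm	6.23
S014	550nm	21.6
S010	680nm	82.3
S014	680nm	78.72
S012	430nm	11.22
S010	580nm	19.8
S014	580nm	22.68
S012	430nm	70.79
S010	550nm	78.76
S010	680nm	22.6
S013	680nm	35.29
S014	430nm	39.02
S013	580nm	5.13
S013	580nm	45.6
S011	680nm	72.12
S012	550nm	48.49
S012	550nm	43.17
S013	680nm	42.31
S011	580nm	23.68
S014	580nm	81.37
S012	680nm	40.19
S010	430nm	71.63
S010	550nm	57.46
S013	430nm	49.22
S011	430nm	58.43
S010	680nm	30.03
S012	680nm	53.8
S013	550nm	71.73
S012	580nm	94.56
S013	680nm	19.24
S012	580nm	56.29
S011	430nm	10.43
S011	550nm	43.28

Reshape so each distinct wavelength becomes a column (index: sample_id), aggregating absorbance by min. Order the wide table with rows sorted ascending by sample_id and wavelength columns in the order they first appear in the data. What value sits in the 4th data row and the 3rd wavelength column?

With rows sorted ascending by sample_id, row 4 is sample_id=S013. wavelength columns in first-appearance order: 680nm, 430nm, 580nm, 550nm; column 3 is 580nm.
Long rows with sample_id=S013, wavelength=580nm: min(54.71, 5.13, 45.6) = 5.13.

5.13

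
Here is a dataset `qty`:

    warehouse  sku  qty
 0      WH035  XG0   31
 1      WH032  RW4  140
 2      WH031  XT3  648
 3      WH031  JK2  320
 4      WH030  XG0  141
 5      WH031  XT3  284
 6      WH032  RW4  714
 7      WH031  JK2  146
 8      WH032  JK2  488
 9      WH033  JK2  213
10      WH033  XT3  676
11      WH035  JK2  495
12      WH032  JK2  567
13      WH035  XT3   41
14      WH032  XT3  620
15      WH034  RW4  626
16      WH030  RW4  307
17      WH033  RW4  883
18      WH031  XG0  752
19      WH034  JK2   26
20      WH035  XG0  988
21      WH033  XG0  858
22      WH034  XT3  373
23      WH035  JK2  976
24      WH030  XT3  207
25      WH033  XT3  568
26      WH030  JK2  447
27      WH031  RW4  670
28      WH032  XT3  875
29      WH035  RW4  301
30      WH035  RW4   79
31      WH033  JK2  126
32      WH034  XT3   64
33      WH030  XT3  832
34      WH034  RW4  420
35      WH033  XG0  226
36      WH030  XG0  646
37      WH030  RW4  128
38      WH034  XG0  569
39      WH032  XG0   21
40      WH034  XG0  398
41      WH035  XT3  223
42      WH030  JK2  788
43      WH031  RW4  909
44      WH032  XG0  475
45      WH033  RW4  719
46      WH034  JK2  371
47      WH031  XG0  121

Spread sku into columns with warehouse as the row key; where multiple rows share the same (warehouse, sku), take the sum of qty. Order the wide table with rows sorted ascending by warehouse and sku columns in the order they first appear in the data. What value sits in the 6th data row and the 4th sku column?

With rows sorted ascending by warehouse, row 6 is warehouse=WH035. sku columns in first-appearance order: XG0, RW4, XT3, JK2; column 4 is JK2.
Long rows with warehouse=WH035, sku=JK2: 495 + 976 = 1471.

1471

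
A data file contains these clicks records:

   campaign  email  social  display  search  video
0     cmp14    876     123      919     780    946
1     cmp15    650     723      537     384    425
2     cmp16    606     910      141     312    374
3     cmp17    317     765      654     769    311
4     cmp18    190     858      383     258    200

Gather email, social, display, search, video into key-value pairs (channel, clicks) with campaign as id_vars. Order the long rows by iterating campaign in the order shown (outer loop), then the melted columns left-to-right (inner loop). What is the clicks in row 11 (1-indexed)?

25 rows total (5 × 5). Row 11: index ⌊(11-1)/5⌋ = 2 into campaign → cmp16; (11-1) mod 5 = 0 into the melted columns → email.
So row 11 is (cmp16, email, 606); clicks = 606.

606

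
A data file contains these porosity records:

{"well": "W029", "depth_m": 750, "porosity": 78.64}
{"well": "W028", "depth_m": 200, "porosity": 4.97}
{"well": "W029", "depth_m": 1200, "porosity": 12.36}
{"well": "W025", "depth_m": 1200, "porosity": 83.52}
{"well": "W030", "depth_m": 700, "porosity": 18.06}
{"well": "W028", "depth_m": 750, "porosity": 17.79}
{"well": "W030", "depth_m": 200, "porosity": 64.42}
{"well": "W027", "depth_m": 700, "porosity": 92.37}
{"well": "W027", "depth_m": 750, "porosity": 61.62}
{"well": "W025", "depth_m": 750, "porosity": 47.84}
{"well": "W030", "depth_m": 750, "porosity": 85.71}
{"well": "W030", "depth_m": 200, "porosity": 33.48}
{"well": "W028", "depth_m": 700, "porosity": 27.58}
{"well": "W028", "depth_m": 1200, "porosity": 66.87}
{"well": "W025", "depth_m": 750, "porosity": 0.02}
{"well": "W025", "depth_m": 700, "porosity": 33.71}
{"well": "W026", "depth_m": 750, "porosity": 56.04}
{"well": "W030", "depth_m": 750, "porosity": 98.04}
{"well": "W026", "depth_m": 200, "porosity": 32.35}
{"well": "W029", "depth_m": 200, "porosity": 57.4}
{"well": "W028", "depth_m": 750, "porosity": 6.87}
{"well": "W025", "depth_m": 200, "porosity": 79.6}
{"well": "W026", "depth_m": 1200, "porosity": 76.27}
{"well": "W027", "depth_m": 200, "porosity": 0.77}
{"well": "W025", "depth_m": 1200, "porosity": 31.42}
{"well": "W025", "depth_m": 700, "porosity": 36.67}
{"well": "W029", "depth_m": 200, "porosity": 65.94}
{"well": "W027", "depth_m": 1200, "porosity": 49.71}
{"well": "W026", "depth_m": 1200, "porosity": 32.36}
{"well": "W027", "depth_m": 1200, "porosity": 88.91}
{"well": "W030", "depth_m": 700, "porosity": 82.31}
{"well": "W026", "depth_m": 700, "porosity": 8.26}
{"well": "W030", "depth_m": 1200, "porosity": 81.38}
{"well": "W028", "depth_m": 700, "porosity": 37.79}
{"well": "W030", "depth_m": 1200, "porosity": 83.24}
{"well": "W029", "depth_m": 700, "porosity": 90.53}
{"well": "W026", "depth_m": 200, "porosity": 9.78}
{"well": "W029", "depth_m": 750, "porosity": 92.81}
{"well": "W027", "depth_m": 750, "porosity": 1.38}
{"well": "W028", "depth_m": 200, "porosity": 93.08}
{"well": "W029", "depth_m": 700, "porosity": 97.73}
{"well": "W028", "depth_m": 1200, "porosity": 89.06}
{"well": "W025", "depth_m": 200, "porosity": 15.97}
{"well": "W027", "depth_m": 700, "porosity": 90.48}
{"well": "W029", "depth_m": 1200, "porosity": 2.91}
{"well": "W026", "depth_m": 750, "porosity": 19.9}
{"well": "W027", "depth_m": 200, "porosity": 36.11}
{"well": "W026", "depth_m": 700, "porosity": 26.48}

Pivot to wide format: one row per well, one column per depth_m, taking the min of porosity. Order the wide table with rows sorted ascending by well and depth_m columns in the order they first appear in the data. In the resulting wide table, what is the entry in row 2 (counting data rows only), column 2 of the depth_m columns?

With rows sorted ascending by well, row 2 is well=W026. depth_m columns in first-appearance order: 750, 200, 1200, 700; column 2 is 200.
Long rows with well=W026, depth_m=200: min(32.35, 9.78) = 9.78.

9.78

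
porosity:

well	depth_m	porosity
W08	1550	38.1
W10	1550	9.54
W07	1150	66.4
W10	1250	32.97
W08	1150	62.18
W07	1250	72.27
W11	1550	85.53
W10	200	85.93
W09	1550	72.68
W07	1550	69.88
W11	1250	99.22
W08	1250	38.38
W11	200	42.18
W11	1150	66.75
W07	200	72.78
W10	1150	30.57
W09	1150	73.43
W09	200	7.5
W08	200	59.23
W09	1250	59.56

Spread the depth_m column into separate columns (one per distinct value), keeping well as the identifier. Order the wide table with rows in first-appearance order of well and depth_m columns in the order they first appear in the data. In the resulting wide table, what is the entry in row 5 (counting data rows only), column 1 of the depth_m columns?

72.68

With rows in first-appearance order of well, row 5 is well=W09. depth_m columns in first-appearance order: 1550, 1150, 1250, 200; column 1 is 1550.
Long rows with well=W09, depth_m=1550: porosity = 72.68.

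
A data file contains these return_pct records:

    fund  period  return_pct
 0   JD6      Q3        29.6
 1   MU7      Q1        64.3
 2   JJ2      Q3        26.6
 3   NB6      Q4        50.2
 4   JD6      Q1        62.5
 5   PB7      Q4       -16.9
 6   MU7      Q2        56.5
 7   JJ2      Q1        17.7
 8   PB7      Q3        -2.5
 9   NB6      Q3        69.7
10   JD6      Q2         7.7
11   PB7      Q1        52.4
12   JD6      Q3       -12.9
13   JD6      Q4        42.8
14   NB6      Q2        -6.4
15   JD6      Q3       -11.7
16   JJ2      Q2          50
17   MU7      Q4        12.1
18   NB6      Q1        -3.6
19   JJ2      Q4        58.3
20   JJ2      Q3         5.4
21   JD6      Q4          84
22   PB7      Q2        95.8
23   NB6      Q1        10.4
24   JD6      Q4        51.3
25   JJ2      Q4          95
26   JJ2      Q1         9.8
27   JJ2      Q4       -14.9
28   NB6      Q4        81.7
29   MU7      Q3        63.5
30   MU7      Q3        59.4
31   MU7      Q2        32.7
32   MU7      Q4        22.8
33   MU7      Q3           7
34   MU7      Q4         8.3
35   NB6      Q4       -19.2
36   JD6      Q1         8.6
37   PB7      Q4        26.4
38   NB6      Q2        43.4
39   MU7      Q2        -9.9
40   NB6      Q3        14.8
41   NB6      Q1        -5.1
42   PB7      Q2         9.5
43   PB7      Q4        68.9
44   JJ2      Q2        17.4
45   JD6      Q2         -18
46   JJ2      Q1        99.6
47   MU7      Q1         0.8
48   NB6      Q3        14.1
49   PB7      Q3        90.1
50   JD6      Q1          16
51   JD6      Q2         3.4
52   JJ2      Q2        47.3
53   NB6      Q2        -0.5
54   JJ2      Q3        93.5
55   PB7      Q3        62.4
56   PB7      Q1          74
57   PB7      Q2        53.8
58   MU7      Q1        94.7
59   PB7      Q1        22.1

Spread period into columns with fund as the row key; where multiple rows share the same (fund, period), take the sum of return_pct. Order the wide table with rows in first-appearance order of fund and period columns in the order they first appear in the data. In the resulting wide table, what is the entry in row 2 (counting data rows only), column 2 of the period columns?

With rows in first-appearance order of fund, row 2 is fund=MU7. period columns in first-appearance order: Q3, Q1, Q4, Q2; column 2 is Q1.
Long rows with fund=MU7, period=Q1: 64.3 + 0.8 + 94.7 = 159.8.

159.8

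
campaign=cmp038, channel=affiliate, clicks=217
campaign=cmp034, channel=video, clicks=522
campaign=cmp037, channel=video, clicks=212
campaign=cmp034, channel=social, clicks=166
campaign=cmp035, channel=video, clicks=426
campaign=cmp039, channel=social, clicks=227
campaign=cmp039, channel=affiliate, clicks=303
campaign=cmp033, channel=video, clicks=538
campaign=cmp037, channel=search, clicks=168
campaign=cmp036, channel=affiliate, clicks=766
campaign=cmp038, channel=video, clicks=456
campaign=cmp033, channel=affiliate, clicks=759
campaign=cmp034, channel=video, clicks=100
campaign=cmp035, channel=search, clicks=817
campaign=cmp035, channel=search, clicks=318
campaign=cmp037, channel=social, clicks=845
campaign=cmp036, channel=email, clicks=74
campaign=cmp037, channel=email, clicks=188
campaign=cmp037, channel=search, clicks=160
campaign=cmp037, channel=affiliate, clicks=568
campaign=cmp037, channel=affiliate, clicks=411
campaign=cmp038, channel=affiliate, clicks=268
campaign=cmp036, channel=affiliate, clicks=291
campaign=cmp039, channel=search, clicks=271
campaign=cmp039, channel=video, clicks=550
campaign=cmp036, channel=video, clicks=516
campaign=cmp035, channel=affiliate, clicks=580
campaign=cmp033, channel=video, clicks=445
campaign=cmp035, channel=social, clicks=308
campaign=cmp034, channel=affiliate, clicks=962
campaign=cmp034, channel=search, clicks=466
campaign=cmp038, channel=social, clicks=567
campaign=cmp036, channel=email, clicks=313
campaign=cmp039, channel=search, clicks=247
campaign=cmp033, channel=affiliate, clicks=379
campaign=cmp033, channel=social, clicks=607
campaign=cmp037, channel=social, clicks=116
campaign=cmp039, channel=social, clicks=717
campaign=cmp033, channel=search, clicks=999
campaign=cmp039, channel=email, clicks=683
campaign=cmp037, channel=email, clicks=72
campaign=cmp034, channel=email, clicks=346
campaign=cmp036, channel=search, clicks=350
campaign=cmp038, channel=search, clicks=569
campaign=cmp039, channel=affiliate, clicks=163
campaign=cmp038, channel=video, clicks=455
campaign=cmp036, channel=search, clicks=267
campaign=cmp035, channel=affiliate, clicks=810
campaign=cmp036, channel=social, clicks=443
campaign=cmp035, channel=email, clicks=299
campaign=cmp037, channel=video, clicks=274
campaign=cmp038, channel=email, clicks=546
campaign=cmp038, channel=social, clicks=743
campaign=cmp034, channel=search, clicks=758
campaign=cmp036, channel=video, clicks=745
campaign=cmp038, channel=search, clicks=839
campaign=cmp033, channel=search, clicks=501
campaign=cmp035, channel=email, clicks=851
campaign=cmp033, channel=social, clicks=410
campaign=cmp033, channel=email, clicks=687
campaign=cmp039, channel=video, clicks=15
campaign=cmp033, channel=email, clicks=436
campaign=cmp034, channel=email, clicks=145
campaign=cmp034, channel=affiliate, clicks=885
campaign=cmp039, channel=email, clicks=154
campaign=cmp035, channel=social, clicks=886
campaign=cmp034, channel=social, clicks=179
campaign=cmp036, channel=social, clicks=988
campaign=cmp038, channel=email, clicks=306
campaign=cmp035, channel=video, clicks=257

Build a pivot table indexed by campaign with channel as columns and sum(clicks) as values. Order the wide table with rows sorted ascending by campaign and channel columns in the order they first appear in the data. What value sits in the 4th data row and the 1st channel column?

1057

With rows sorted ascending by campaign, row 4 is campaign=cmp036. channel columns in first-appearance order: affiliate, video, social, search, email; column 1 is affiliate.
Long rows with campaign=cmp036, channel=affiliate: 766 + 291 = 1057.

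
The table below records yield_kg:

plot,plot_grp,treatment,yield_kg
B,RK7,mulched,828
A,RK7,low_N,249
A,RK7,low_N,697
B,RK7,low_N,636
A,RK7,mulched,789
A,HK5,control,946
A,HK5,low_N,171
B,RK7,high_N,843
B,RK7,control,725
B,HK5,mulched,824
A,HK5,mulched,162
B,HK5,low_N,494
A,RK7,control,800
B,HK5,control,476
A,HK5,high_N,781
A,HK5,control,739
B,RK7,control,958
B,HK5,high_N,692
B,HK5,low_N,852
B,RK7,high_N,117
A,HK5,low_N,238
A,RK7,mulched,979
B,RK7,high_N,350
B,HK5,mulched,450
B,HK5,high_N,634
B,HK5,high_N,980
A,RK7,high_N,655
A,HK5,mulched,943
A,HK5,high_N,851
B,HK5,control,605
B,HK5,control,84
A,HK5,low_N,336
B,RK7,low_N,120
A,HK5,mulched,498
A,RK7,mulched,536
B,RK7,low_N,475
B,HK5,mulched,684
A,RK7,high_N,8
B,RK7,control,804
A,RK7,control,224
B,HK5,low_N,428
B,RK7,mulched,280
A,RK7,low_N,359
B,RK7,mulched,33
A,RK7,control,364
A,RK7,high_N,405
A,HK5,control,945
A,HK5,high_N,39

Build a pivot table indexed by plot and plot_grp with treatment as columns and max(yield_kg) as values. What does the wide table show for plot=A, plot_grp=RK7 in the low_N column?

697

Rows with plot=A, plot_grp=RK7 and treatment=low_N: yield_kg values are 249, 697, 359.
max(249, 697, 359) = 697.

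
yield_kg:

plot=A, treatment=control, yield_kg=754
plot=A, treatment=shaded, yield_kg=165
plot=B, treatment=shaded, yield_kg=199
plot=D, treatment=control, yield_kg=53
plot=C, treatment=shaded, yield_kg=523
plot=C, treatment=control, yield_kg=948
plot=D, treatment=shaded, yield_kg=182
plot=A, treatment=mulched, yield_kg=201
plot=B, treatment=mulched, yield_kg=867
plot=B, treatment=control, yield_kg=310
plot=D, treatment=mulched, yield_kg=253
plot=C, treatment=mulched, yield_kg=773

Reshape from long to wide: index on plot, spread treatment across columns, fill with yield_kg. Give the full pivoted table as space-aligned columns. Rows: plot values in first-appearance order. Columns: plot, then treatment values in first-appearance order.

Columns: plot plus the 3 distinct treatment values (control, shaded, mulched).
For example, row A column control takes yield_kg=754 from the long row (A, control).

plot  control  shaded  mulched
A     754      165     201    
B     310      199     867    
D     53       182     253    
C     948      523     773    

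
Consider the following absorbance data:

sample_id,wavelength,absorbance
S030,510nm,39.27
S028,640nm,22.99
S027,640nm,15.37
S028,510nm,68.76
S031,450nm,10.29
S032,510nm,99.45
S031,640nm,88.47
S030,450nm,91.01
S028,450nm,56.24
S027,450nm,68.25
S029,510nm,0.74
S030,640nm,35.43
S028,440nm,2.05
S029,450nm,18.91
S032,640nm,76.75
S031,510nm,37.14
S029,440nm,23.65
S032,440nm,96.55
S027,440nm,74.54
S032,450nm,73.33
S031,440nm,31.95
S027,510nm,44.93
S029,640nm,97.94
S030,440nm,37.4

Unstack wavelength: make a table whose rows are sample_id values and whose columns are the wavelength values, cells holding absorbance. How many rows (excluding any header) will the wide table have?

6 distinct sample_id values → 6 rows.

6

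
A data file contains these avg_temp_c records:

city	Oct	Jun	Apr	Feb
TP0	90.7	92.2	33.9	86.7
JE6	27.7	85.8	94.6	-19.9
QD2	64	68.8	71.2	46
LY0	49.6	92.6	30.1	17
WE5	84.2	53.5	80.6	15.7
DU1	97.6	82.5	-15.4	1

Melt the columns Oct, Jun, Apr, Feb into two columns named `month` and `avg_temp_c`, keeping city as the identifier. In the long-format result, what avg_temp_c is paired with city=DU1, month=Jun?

Unpivoting turns each (city, wide-column) pair into one long row.
The wide cell at row DU1, column Jun holds 82.5, so the long row (DU1, Jun) has avg_temp_c=82.5.

82.5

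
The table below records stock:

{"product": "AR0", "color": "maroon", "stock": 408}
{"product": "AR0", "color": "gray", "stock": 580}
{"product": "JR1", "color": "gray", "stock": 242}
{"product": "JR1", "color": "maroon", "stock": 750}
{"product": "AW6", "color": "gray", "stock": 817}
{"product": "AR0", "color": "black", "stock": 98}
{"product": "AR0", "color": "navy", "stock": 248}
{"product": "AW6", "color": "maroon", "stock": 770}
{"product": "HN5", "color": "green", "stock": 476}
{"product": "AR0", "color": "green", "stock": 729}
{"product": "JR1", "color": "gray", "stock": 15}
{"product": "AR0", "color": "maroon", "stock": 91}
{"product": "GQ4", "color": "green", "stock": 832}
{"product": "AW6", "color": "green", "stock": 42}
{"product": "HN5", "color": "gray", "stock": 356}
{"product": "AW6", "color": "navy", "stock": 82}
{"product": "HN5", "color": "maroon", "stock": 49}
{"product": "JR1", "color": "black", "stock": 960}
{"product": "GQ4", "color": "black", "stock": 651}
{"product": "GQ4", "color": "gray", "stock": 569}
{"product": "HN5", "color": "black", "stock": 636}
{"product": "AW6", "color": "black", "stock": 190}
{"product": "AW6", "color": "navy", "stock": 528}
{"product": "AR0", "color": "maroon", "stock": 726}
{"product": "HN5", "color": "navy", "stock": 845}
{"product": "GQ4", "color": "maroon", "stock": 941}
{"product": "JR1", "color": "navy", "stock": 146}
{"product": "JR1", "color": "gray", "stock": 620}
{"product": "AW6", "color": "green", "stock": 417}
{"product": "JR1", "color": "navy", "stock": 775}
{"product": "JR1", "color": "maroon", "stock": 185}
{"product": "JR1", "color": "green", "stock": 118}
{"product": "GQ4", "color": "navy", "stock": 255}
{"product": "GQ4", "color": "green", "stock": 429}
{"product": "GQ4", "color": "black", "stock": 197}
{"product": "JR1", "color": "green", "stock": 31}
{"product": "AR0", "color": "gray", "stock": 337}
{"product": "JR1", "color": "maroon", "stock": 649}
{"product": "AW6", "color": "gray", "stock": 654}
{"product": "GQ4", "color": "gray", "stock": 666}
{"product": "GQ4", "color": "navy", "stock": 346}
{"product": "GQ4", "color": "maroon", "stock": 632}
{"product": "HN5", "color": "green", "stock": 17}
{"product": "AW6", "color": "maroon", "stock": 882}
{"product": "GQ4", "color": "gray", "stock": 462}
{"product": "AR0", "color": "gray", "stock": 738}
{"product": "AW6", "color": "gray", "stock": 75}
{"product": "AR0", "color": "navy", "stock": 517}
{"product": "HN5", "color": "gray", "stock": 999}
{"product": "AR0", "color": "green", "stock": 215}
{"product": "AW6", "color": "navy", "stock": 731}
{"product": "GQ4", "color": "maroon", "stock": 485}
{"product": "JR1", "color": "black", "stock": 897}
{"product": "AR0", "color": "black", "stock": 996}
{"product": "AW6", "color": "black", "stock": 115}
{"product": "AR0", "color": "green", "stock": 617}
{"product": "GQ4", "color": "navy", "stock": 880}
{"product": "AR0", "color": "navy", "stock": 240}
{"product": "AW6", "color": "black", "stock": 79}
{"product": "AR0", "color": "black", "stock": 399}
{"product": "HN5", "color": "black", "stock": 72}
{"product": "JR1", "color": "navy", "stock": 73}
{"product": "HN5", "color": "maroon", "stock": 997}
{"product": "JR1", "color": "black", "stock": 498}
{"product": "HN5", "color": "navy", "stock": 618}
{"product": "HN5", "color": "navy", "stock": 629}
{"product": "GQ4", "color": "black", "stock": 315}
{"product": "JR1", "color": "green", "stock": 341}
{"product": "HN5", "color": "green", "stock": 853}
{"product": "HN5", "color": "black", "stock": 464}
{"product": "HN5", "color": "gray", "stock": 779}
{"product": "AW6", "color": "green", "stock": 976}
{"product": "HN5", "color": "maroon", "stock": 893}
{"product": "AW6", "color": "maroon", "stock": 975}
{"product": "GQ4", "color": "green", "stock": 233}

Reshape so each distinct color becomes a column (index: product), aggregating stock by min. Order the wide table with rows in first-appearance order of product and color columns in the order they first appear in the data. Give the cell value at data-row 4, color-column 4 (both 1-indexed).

618

With rows in first-appearance order of product, row 4 is product=HN5. color columns in first-appearance order: maroon, gray, black, navy, green; column 4 is navy.
Long rows with product=HN5, color=navy: min(845, 618, 629) = 618.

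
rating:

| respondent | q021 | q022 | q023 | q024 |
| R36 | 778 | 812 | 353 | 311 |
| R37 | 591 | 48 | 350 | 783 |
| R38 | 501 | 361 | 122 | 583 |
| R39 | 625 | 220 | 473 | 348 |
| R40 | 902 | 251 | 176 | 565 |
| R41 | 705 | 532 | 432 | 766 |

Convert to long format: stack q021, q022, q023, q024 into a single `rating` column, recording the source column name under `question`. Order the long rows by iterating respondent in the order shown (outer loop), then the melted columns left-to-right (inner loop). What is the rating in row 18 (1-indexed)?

24 rows total (6 × 4). Row 18: index ⌊(18-1)/4⌋ = 4 into respondent → R40; (18-1) mod 4 = 1 into the melted columns → q022.
So row 18 is (R40, q022, 251); rating = 251.

251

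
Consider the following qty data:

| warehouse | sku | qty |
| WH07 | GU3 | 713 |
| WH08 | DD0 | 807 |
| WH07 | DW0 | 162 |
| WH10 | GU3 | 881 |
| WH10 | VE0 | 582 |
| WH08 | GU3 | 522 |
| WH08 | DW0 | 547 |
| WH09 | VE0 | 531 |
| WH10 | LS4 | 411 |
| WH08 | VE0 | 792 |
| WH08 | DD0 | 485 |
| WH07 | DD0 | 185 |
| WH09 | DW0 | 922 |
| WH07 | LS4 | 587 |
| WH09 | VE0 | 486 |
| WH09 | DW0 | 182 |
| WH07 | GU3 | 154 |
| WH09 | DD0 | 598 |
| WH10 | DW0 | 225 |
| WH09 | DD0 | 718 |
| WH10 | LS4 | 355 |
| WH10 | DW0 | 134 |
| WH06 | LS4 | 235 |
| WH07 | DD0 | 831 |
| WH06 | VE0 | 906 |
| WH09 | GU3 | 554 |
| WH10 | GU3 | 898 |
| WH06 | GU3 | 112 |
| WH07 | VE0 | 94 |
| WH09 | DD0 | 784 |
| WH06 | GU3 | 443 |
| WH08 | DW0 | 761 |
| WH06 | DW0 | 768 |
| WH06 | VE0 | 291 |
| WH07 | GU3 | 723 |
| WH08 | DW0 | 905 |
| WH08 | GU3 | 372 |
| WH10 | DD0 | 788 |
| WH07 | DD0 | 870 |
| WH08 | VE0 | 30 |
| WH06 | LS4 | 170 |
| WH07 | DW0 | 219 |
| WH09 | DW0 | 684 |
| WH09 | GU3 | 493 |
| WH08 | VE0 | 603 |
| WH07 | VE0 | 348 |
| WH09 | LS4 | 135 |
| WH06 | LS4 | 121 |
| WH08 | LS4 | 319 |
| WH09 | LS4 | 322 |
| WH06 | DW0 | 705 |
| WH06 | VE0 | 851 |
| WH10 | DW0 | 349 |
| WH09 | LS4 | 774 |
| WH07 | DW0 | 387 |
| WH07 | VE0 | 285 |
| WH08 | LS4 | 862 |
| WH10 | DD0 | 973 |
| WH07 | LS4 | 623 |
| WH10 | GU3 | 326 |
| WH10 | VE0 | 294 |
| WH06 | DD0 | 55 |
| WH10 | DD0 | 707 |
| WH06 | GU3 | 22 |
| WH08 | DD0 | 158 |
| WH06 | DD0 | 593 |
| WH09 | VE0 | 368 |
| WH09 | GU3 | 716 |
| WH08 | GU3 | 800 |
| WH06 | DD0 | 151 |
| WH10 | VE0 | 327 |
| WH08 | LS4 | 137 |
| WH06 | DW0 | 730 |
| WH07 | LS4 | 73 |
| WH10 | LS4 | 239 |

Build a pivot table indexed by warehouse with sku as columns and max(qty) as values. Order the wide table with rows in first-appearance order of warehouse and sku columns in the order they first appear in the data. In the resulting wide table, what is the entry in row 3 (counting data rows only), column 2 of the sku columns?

With rows in first-appearance order of warehouse, row 3 is warehouse=WH10. sku columns in first-appearance order: GU3, DD0, DW0, VE0, LS4; column 2 is DD0.
Long rows with warehouse=WH10, sku=DD0: max(788, 973, 707) = 973.

973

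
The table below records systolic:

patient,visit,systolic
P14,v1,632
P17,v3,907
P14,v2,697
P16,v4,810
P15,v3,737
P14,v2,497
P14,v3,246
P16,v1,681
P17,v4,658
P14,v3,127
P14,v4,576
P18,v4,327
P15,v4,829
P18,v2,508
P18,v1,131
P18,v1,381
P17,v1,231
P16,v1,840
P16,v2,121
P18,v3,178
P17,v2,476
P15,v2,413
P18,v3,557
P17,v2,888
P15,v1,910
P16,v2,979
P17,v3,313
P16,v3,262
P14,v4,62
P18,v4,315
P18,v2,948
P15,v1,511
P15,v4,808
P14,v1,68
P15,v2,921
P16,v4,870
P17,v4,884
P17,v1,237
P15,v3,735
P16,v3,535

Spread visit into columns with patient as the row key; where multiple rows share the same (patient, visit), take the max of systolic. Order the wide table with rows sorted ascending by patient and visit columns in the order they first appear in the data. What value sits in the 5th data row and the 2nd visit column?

557

With rows sorted ascending by patient, row 5 is patient=P18. visit columns in first-appearance order: v1, v3, v2, v4; column 2 is v3.
Long rows with patient=P18, visit=v3: max(178, 557) = 557.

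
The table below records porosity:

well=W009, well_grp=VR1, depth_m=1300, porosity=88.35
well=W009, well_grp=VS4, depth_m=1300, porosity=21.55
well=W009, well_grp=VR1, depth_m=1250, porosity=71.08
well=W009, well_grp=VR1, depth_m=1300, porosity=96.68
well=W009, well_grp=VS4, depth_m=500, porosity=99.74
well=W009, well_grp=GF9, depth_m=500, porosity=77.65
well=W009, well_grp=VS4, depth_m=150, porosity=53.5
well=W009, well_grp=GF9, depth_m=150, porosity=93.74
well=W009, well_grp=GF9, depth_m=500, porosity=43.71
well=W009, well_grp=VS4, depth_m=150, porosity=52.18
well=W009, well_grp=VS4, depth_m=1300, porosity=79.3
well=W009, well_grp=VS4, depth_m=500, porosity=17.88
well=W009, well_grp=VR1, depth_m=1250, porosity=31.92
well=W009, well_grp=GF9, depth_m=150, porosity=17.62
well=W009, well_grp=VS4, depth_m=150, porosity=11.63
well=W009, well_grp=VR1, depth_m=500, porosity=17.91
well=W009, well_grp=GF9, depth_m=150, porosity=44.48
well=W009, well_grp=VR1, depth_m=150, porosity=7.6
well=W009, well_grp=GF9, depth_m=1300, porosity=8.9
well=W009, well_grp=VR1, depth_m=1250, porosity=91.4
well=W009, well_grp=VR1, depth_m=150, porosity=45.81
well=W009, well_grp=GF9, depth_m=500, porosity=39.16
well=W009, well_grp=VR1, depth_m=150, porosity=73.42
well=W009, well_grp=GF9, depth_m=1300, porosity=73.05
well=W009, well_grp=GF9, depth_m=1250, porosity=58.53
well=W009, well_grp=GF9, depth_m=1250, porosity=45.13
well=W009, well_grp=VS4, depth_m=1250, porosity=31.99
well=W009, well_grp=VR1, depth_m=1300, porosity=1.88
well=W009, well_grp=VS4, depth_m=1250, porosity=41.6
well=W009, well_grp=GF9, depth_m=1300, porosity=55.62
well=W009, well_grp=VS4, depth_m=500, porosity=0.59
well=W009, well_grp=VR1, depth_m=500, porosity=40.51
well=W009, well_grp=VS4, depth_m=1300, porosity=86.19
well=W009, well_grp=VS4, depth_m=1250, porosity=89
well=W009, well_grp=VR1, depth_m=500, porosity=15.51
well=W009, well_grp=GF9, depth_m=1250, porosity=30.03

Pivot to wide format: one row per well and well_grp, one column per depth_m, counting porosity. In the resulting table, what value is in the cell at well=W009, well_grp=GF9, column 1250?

3

Rows with well=W009, well_grp=GF9 and depth_m=1250: porosity values are 58.53, 45.13, 30.03.
3 rows match — count = 3.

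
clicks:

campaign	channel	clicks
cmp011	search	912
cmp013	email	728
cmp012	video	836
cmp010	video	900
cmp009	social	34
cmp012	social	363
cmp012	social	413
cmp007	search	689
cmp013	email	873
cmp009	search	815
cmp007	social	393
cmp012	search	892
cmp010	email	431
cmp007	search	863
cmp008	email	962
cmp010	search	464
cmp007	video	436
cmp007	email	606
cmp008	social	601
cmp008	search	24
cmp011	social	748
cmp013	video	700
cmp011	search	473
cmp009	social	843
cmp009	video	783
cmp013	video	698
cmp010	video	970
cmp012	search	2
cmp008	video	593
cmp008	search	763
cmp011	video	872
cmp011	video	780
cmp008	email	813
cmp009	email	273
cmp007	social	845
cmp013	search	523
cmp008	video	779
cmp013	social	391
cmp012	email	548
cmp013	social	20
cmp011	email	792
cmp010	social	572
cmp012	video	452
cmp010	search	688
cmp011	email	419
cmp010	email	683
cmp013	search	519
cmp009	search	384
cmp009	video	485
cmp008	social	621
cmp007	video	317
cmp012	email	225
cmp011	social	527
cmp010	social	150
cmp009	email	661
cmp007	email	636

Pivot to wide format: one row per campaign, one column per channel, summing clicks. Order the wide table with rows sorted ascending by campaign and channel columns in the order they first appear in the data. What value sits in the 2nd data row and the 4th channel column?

1222

With rows sorted ascending by campaign, row 2 is campaign=cmp008. channel columns in first-appearance order: search, email, video, social; column 4 is social.
Long rows with campaign=cmp008, channel=social: 601 + 621 = 1222.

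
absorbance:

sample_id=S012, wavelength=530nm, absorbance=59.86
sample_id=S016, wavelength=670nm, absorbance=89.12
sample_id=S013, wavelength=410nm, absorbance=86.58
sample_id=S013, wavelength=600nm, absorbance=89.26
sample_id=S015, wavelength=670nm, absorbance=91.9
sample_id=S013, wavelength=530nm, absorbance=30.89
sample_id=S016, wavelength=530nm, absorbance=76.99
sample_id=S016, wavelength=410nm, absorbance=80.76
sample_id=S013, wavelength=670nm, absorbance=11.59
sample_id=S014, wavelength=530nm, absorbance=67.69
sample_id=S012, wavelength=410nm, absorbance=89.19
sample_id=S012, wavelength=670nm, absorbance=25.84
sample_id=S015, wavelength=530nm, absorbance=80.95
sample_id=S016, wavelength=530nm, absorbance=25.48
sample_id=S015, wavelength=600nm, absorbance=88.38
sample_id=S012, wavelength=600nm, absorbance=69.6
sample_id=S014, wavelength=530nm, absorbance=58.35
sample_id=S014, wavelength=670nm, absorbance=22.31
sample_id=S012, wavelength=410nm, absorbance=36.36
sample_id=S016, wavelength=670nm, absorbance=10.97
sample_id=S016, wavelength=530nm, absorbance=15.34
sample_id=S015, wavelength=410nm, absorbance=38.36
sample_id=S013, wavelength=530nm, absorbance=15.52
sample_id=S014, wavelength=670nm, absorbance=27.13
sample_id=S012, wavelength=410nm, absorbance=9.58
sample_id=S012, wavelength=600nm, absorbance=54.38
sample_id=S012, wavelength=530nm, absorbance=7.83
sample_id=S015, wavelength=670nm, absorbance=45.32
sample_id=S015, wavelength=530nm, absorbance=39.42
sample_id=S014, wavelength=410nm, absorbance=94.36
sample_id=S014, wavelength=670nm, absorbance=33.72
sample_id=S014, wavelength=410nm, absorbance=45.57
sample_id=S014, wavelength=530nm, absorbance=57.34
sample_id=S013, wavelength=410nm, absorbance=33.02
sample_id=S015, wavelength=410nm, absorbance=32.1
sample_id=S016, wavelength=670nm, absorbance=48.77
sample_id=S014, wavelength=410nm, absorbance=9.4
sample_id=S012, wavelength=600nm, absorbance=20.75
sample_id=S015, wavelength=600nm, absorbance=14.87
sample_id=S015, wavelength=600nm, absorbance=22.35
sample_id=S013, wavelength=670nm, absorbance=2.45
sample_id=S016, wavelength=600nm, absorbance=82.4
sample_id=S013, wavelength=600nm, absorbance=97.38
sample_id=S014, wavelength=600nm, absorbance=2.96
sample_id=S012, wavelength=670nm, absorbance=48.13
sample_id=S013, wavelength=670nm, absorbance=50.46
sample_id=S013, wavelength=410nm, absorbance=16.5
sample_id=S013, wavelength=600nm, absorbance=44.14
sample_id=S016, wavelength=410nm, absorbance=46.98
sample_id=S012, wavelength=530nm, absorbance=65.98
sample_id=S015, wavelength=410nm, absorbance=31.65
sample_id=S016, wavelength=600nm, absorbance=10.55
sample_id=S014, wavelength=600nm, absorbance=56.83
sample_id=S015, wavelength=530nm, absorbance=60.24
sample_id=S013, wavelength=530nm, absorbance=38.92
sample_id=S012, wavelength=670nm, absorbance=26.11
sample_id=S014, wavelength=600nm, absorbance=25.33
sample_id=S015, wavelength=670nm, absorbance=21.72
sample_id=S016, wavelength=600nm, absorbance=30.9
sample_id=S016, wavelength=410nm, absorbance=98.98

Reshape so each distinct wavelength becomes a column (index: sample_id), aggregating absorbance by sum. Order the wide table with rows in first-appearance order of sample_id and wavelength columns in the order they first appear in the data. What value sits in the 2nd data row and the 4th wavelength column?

123.85

With rows in first-appearance order of sample_id, row 2 is sample_id=S016. wavelength columns in first-appearance order: 530nm, 670nm, 410nm, 600nm; column 4 is 600nm.
Long rows with sample_id=S016, wavelength=600nm: 82.4 + 10.55 + 30.9 = 123.85.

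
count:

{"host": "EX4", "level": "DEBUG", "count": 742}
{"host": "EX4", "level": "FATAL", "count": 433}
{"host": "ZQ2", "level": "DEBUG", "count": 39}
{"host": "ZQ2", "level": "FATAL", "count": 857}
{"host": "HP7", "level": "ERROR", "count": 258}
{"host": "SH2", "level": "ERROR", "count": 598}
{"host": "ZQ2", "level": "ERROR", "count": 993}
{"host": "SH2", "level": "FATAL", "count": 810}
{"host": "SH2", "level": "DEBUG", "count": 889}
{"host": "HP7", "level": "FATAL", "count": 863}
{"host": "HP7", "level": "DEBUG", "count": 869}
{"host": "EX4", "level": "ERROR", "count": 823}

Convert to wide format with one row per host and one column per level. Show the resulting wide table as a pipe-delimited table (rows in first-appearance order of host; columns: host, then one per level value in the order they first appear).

| host | DEBUG | FATAL | ERROR |
| EX4 | 742 | 433 | 823 |
| ZQ2 | 39 | 857 | 993 |
| HP7 | 869 | 863 | 258 |
| SH2 | 889 | 810 | 598 |

Columns: host plus the 3 distinct level values (DEBUG, FATAL, ERROR).
For example, row EX4 column DEBUG takes count=742 from the long row (EX4, DEBUG).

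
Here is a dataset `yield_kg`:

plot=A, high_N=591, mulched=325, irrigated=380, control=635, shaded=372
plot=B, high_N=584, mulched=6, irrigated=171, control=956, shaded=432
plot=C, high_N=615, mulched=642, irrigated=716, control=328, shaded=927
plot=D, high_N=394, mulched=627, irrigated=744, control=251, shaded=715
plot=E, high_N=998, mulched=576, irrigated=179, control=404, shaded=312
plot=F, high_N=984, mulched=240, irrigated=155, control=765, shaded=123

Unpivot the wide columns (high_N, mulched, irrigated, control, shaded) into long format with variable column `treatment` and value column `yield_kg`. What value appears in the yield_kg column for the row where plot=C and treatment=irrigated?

Unpivoting turns each (plot, wide-column) pair into one long row.
The wide cell at row C, column irrigated holds 716, so the long row (C, irrigated) has yield_kg=716.

716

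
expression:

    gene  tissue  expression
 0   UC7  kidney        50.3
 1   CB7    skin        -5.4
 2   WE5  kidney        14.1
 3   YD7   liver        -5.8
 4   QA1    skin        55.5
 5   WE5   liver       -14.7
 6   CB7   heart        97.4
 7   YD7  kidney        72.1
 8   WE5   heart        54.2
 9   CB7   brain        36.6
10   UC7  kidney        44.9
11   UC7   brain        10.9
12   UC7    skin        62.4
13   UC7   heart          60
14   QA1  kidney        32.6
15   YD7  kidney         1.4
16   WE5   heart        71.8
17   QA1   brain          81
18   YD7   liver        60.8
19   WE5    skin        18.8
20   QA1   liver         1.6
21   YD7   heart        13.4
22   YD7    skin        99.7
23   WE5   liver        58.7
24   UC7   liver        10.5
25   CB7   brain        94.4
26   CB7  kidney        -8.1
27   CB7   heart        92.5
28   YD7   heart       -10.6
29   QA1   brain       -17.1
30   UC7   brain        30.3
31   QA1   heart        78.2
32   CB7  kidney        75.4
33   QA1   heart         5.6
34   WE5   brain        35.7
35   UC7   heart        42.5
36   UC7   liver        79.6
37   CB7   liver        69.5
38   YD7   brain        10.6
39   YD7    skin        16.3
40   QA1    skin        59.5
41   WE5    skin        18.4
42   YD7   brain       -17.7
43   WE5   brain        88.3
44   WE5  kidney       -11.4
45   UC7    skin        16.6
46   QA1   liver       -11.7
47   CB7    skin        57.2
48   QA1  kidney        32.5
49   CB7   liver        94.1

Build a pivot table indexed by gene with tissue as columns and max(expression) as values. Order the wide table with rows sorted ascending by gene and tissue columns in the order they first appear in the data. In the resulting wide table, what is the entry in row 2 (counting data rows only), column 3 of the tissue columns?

With rows sorted ascending by gene, row 2 is gene=QA1. tissue columns in first-appearance order: kidney, skin, liver, heart, brain; column 3 is liver.
Long rows with gene=QA1, tissue=liver: max(1.6, -11.7) = 1.6.

1.6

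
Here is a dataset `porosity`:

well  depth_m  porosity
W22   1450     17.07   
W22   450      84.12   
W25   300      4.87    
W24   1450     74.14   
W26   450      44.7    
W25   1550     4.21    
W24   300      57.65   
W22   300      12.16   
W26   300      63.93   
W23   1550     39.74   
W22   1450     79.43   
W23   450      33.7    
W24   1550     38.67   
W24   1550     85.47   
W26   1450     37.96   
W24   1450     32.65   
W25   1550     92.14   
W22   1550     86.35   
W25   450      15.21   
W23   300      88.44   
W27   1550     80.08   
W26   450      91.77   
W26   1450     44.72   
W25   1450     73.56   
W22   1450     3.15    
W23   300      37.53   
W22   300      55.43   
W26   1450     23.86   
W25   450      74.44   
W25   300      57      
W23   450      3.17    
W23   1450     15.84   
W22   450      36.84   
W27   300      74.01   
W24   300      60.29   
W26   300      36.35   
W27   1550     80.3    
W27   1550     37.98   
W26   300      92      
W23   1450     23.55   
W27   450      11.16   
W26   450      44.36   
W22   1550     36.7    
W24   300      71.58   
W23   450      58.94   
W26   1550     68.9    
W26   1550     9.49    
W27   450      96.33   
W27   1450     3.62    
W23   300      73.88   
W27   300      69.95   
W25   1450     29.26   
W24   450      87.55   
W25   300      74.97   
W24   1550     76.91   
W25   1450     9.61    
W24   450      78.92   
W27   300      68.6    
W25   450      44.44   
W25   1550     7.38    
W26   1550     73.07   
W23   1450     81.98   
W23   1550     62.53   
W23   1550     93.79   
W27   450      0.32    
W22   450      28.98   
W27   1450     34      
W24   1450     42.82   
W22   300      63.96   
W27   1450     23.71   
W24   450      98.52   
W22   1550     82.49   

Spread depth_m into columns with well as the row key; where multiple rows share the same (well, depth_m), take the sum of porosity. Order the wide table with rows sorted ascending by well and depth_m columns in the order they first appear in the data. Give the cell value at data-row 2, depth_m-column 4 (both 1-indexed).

With rows sorted ascending by well, row 2 is well=W23. depth_m columns in first-appearance order: 1450, 450, 300, 1550; column 4 is 1550.
Long rows with well=W23, depth_m=1550: 39.74 + 62.53 + 93.79 = 196.06.

196.06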